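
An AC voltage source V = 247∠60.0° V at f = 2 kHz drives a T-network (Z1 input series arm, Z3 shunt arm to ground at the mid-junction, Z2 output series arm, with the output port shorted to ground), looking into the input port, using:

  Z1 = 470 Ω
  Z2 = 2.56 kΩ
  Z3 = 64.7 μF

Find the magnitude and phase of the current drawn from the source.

Step 1 — Angular frequency: ω = 2π·f = 2π·2000 = 1.257e+04 rad/s.
Step 2 — Component impedances:
  Z1: Z = R = 470 Ω
  Z2: Z = R = 2560 Ω
  Z3: Z = 1/(jωC) = -j/(ω·C) = 0 - j1.23 Ω
Step 3 — With the output port shorted to ground, the output series arm Z2 runs from the junction to ground; the shunt arm Z3 also runs from the junction to ground. They appear in parallel: Z3 || Z2 = 0.0005909 - j1.23 Ω.
Step 4 — Series with input arm Z1: Z_in = Z1 + (Z3 || Z2) = 470 - j1.23 Ω = 470∠-0.1° Ω.
Step 5 — Source phasor: V = 247∠60.0° V = 123.5 + j213.9 V.
Step 6 — Ohm's law: I = V / Z_total = (123.5 + j213.9) / (470 - j1.23) = 0.2616 + j0.4558 A.
Step 7 — Convert to polar: |I| = 0.5255 A, ∠I = 60.1°.

I = 0.5255∠60.1° A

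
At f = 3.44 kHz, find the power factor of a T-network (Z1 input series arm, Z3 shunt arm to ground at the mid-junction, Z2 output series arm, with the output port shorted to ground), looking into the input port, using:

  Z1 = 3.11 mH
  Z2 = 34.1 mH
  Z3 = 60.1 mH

Step 1 — Angular frequency: ω = 2π·f = 2π·3440 = 2.161e+04 rad/s.
Step 2 — Component impedances:
  Z1: Z = jωL = j·2.161e+04·0.00311 = 0 + j67.22 Ω
  Z2: Z = jωL = j·2.161e+04·0.0341 = 0 + j737 Ω
  Z3: Z = jωL = j·2.161e+04·0.0601 = 0 + j1299 Ω
Step 3 — With the output port shorted to ground, the output series arm Z2 runs from the junction to ground; the shunt arm Z3 also runs from the junction to ground. They appear in parallel: Z3 || Z2 = 0 + j470.2 Ω.
Step 4 — Series with input arm Z1: Z_in = Z1 + (Z3 || Z2) = 0 + j537.5 Ω = 537.5∠90.0° Ω.
Step 5 — Power factor: PF = cos(φ) = Re(Z)/|Z| = 0/537.5 = 0.
Step 6 — Type: Im(Z) = 537.5 ⇒ lagging (phase φ = 90.0°).

PF = 0 (lagging, φ = 90.0°)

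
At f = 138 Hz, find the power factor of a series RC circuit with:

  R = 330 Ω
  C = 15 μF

Step 1 — Angular frequency: ω = 2π·f = 2π·138 = 867.1 rad/s.
Step 2 — Component impedances:
  R: Z = R = 330 Ω
  C: Z = 1/(jωC) = -j/(ω·C) = 0 - j76.89 Ω
Step 3 — Series combination: Z_total = R + C = 330 - j76.89 Ω = 338.8∠-13.1° Ω.
Step 4 — Power factor: PF = cos(φ) = Re(Z)/|Z| = 330/338.84 = 0.9739.
Step 5 — Type: Im(Z) = -76.89 ⇒ leading (phase φ = -13.1°).

PF = 0.9739 (leading, φ = -13.1°)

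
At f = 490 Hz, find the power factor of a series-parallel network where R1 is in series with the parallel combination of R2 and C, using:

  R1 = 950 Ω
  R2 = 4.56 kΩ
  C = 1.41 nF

Step 1 — Angular frequency: ω = 2π·f = 2π·490 = 3079 rad/s.
Step 2 — Component impedances:
  R1: Z = R = 950 Ω
  R2: Z = R = 4560 Ω
  C: Z = 1/(jωC) = -j/(ω·C) = 0 - j2.304e+05 Ω
Step 3 — Parallel branch: R2 || C = 1/(1/R2 + 1/C) = 4558 - j90.23 Ω.
Step 4 — Series with R1: Z_total = R1 + (R2 || C) = 5508 - j90.23 Ω = 5509∠-0.9° Ω.
Step 5 — Power factor: PF = cos(φ) = Re(Z)/|Z| = 5508.2/5509 = 0.9999.
Step 6 — Type: Im(Z) = -90.23 ⇒ leading (phase φ = -0.9°).

PF = 0.9999 (leading, φ = -0.9°)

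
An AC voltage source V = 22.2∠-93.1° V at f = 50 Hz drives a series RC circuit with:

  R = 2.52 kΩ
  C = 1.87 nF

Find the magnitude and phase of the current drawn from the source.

Step 1 — Angular frequency: ω = 2π·f = 2π·50 = 314.2 rad/s.
Step 2 — Component impedances:
  R: Z = R = 2520 Ω
  C: Z = 1/(jωC) = -j/(ω·C) = 0 - j1.702e+06 Ω
Step 3 — Series combination: Z_total = R + C = 2520 - j1.702e+06 Ω = 1.702e+06∠-89.9° Ω.
Step 4 — Source phasor: V = 22.2∠-93.1° V = -1.201 - j22.17 V.
Step 5 — Ohm's law: I = V / Z_total = (-1.201 - j22.17) / (2520 - j1.702e+06) = 1.302e-05 - j7.246e-07 A.
Step 6 — Convert to polar: |I| = 1.304e-05 A, ∠I = -3.2°.

I = 1.304e-05∠-3.2° A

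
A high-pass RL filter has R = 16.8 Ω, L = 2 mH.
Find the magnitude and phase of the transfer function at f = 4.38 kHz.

Step 1 — Angular frequency: ω = 2π·4380 = 2.752e+04 rad/s.
Step 2 — Transfer function: H(jω) = jωL/(R + jωL).
Step 3 — Numerator jωL = j·55.04; denominator R + jωL = 16.8 + j55.04.
Step 4 — H = 0.9148 + j0.2792.
Step 5 — Magnitude: |H| = 0.9564 (-0.4 dB); phase: φ = 17.0°.

|H| = 0.9564 (-0.4 dB), φ = 17.0°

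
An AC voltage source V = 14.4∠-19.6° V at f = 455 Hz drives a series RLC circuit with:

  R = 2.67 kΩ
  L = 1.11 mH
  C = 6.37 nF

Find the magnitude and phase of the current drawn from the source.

Step 1 — Angular frequency: ω = 2π·f = 2π·455 = 2859 rad/s.
Step 2 — Component impedances:
  R: Z = R = 2670 Ω
  L: Z = jωL = j·2859·0.00111 = 0 + j3.173 Ω
  C: Z = 1/(jωC) = -j/(ω·C) = 0 - j5.491e+04 Ω
Step 3 — Series combination: Z_total = R + L + C = 2670 - j5.491e+04 Ω = 5.497e+04∠-87.2° Ω.
Step 4 — Source phasor: V = 14.4∠-19.6° V = 13.57 - j4.831 V.
Step 5 — Ohm's law: I = V / Z_total = (13.57 - j4.831) / (2670 - j5.491e+04) = 9.975e-05 + j0.0002422 A.
Step 6 — Convert to polar: |I| = 0.0002619 A, ∠I = 67.6°.

I = 0.0002619∠67.6° A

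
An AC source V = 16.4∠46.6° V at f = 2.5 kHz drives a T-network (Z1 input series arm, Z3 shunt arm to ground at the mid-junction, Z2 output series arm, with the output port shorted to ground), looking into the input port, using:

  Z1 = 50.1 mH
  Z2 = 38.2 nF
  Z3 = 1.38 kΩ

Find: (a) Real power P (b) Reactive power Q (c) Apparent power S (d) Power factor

Step 1 — Angular frequency: ω = 2π·f = 2π·2500 = 1.571e+04 rad/s.
Step 2 — Component impedances:
  Z1: Z = jωL = j·1.571e+04·0.0501 = 0 + j787 Ω
  Z2: Z = 1/(jωC) = -j/(ω·C) = 0 - j1667 Ω
  Z3: Z = R = 1380 Ω
Step 3 — With the output port shorted to ground, the output series arm Z2 runs from the junction to ground; the shunt arm Z3 also runs from the junction to ground. They appear in parallel: Z3 || Z2 = 818.7 - j677.9 Ω.
Step 4 — Series with input arm Z1: Z_in = Z1 + (Z3 || Z2) = 818.7 + j109.1 Ω = 825.9∠7.6° Ω.
Step 5 — Source phasor: V = 16.4∠46.6° V = 11.27 + j11.92 V.
Step 6 — Current: I = V / Z = 0.01543 + j0.0125 A = 0.01986∠39.0° A.
Step 7 — Complex power: S = V·I* = 0.3228 + j0.04301 VA.
Step 8 — Real power: P = Re(S) = 0.3228 W.
Step 9 — Reactive power: Q = Im(S) = 0.04301 VAR.
Step 10 — Apparent power: |S| = 0.3257 VA.
Step 11 — Power factor: PF = P/|S| = 0.9912 (lagging).

(a) P = 0.3228 W  (b) Q = 0.04301 VAR  (c) S = 0.3257 VA  (d) PF = 0.9912 (lagging)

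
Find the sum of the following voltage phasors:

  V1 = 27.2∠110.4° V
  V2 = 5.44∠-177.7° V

Step 1 — Convert each phasor to rectangular form:
  V1 = 27.2·(cos(110.4°) + j·sin(110.4°)) = -9.481 + j25.49 V
  V2 = 5.44·(cos(-177.7°) + j·sin(-177.7°)) = -5.436 - j0.2183 V
Step 2 — Sum components: V_total = -14.92 + j25.28 V.
Step 3 — Convert to polar: |V_total| = 29.35 V, ∠V_total = 120.5°.

V_total = 29.35∠120.5° V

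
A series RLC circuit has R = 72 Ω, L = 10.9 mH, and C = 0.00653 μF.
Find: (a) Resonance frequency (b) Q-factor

Step 1 — Resonance condition Im(Z)=0 gives ω₀ = 1/√(LC).
Step 2 — ω₀ = 1/√(0.0109·6.53e-09) = 1.185e+05 rad/s.
Step 3 — f₀ = ω₀/(2π) = 1.886e+04 Hz.
Step 4 — Series Q: Q = ω₀L/R = 1.185e+05·0.0109/72 = 17.94.

(a) f₀ = 1.886e+04 Hz  (b) Q = 17.94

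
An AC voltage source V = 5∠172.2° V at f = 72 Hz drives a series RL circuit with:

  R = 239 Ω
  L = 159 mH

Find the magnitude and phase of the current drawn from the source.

Step 1 — Angular frequency: ω = 2π·f = 2π·72 = 452.4 rad/s.
Step 2 — Component impedances:
  R: Z = R = 239 Ω
  L: Z = jωL = j·452.4·0.159 = 0 + j71.93 Ω
Step 3 — Series combination: Z_total = R + L = 239 + j71.93 Ω = 249.6∠16.7° Ω.
Step 4 — Source phasor: V = 5∠172.2° V = -4.954 + j0.6786 V.
Step 5 — Ohm's law: I = V / Z_total = (-4.954 + j0.6786) / (239 + j71.93) = -0.01822 + j0.008323 A.
Step 6 — Convert to polar: |I| = 0.02003 A, ∠I = 155.5°.

I = 0.02003∠155.5° A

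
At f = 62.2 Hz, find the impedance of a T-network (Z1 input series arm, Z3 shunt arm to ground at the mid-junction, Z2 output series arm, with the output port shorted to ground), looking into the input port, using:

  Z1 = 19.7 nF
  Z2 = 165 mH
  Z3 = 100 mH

Step 1 — Angular frequency: ω = 2π·f = 2π·62.2 = 390.8 rad/s.
Step 2 — Component impedances:
  Z1: Z = 1/(jωC) = -j/(ω·C) = 0 - j1.299e+05 Ω
  Z2: Z = jωL = j·390.8·0.165 = 0 + j64.48 Ω
  Z3: Z = jωL = j·390.8·0.1 = 0 + j39.08 Ω
Step 3 — With the output port shorted to ground, the output series arm Z2 runs from the junction to ground; the shunt arm Z3 also runs from the junction to ground. They appear in parallel: Z3 || Z2 = 0 + j24.33 Ω.
Step 4 — Series with input arm Z1: Z_in = Z1 + (Z3 || Z2) = 0 - j1.299e+05 Ω = 1.299e+05∠-90.0° Ω.

Z = 0 - j1.299e+05 Ω = 1.299e+05∠-90.0° Ω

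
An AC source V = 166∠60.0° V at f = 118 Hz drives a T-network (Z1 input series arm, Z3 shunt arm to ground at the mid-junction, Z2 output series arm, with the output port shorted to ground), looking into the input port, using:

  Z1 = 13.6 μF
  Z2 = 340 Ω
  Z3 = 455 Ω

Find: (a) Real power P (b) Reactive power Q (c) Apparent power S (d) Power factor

Step 1 — Angular frequency: ω = 2π·f = 2π·118 = 741.4 rad/s.
Step 2 — Component impedances:
  Z1: Z = 1/(jωC) = -j/(ω·C) = 0 - j99.17 Ω
  Z2: Z = R = 340 Ω
  Z3: Z = R = 455 Ω
Step 3 — With the output port shorted to ground, the output series arm Z2 runs from the junction to ground; the shunt arm Z3 also runs from the junction to ground. They appear in parallel: Z3 || Z2 = 194.6 Ω.
Step 4 — Series with input arm Z1: Z_in = Z1 + (Z3 || Z2) = 194.6 - j99.17 Ω = 218.4∠-27.0° Ω.
Step 5 — Source phasor: V = 166∠60.0° V = 83 + j143.8 V.
Step 6 — Current: I = V / Z = 0.0397 + j0.759 A = 0.7601∠87.0° A.
Step 7 — Complex power: S = V·I* = 112.4 - j57.29 VA.
Step 8 — Real power: P = Re(S) = 112.4 W.
Step 9 — Reactive power: Q = Im(S) = -57.29 VAR.
Step 10 — Apparent power: |S| = 126.2 VA.
Step 11 — Power factor: PF = P/|S| = 0.891 (leading).

(a) P = 112.4 W  (b) Q = -57.29 VAR  (c) S = 126.2 VA  (d) PF = 0.891 (leading)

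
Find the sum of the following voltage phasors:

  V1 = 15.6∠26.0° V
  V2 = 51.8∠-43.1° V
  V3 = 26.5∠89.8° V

Step 1 — Convert each phasor to rectangular form:
  V1 = 15.6·(cos(26.0°) + j·sin(26.0°)) = 14.02 + j6.839 V
  V2 = 51.8·(cos(-43.1°) + j·sin(-43.1°)) = 37.82 - j35.39 V
  V3 = 26.5·(cos(89.8°) + j·sin(89.8°)) = 0.0925 + j26.5 V
Step 2 — Sum components: V_total = 51.94 - j2.055 V.
Step 3 — Convert to polar: |V_total| = 51.98 V, ∠V_total = -2.3°.

V_total = 51.98∠-2.3° V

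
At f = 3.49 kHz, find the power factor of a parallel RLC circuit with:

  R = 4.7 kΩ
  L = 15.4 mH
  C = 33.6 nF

Step 1 — Angular frequency: ω = 2π·f = 2π·3490 = 2.193e+04 rad/s.
Step 2 — Component impedances:
  R: Z = R = 4700 Ω
  L: Z = jωL = j·2.193e+04·0.0154 = 0 + j337.7 Ω
  C: Z = 1/(jωC) = -j/(ω·C) = 0 - j1357 Ω
Step 3 — Parallel combination: 1/Z_total = 1/R + 1/L + 1/C; Z_total = 42.61 + j445.5 Ω = 447.5∠84.5° Ω.
Step 4 — Power factor: PF = cos(φ) = Re(Z)/|Z| = 42.609/447.51 = 0.09521.
Step 5 — Type: Im(Z) = 445.5 ⇒ lagging (phase φ = 84.5°).

PF = 0.09521 (lagging, φ = 84.5°)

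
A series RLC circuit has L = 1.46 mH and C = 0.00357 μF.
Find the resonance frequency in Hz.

Step 1 — Resonance condition Im(Z)=0 gives ω₀ = 1/√(LC).
Step 2 — ω₀ = 1/√(0.00146·3.57e-09) = 4.38e+05 rad/s.
Step 3 — f₀ = ω₀/(2π) = 6.971e+04 Hz.

f₀ = 6.971e+04 Hz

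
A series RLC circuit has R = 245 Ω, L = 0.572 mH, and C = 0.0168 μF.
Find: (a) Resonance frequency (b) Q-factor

Step 1 — Resonance condition Im(Z)=0 gives ω₀ = 1/√(LC).
Step 2 — ω₀ = 1/√(0.000572·1.68e-08) = 3.226e+05 rad/s.
Step 3 — f₀ = ω₀/(2π) = 5.134e+04 Hz.
Step 4 — Series Q: Q = ω₀L/R = 3.226e+05·0.000572/245 = 0.7531.

(a) f₀ = 5.134e+04 Hz  (b) Q = 0.7531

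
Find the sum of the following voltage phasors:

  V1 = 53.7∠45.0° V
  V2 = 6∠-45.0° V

Step 1 — Convert each phasor to rectangular form:
  V1 = 53.7·(cos(45.0°) + j·sin(45.0°)) = 37.97 + j37.97 V
  V2 = 6·(cos(-45.0°) + j·sin(-45.0°)) = 4.243 - j4.243 V
Step 2 — Sum components: V_total = 42.21 + j33.73 V.
Step 3 — Convert to polar: |V_total| = 54.03 V, ∠V_total = 38.6°.

V_total = 54.03∠38.6° V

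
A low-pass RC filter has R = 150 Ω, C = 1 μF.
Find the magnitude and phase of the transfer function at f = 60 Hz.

Step 1 — Angular frequency: ω = 2π·60 = 377 rad/s.
Step 2 — Transfer function: H(jω) = 1/(1 + jωRC).
Step 3 — Denominator: 1 + jωRC = 1 + j·377·150·1e-06 = 1 + j0.05655.
Step 4 — H = 0.9968 - j0.05637.
Step 5 — Magnitude: |H| = 0.9984 (-0.0 dB); phase: φ = -3.2°.

|H| = 0.9984 (-0.0 dB), φ = -3.2°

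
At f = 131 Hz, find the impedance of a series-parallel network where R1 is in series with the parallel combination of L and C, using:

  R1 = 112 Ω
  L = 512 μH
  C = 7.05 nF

Step 1 — Angular frequency: ω = 2π·f = 2π·131 = 823.1 rad/s.
Step 2 — Component impedances:
  R1: Z = R = 112 Ω
  L: Z = jωL = j·823.1·0.000512 = 0 + j0.4214 Ω
  C: Z = 1/(jωC) = -j/(ω·C) = 0 - j1.723e+05 Ω
Step 3 — Parallel branch: L || C = 1/(1/L + 1/C) = 0 + j0.4214 Ω.
Step 4 — Series with R1: Z_total = R1 + (L || C) = 112 + j0.4214 Ω = 112∠0.2° Ω.

Z = 112 + j0.4214 Ω = 112∠0.2° Ω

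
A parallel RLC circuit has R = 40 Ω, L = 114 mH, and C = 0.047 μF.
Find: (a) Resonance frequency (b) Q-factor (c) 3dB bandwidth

Step 1 — Resonance: ω₀ = 1/√(LC) = 1/√(0.114·4.7e-08) = 1.366e+04 rad/s.
Step 2 — f₀ = ω₀/(2π) = 2174 Hz.
Step 3 — Parallel Q: Q = R/(ω₀L) = 40/(1.366e+04·0.114) = 0.02568.
Step 4 — Bandwidth: Δω = ω₀/Q = 5.319e+05 rad/s; BW = Δω/(2π) = 8.466e+04 Hz.

(a) f₀ = 2174 Hz  (b) Q = 0.02568  (c) BW = 8.466e+04 Hz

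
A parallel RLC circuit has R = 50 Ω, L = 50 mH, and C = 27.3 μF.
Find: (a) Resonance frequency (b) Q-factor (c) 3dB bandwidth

Step 1 — Resonance: ω₀ = 1/√(LC) = 1/√(0.05·2.73e-05) = 855.9 rad/s.
Step 2 — f₀ = ω₀/(2π) = 136.2 Hz.
Step 3 — Parallel Q: Q = R/(ω₀L) = 50/(855.9·0.05) = 1.168.
Step 4 — Bandwidth: Δω = ω₀/Q = 732.6 rad/s; BW = Δω/(2π) = 116.6 Hz.

(a) f₀ = 136.2 Hz  (b) Q = 1.168  (c) BW = 116.6 Hz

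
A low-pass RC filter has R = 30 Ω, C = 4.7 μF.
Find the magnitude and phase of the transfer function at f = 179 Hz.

Step 1 — Angular frequency: ω = 2π·179 = 1125 rad/s.
Step 2 — Transfer function: H(jω) = 1/(1 + jωRC).
Step 3 — Denominator: 1 + jωRC = 1 + j·1125·30·4.7e-06 = 1 + j0.1586.
Step 4 — H = 0.9755 - j0.1547.
Step 5 — Magnitude: |H| = 0.9877 (-0.1 dB); phase: φ = -9.0°.

|H| = 0.9877 (-0.1 dB), φ = -9.0°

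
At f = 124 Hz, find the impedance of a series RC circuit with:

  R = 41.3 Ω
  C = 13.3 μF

Step 1 — Angular frequency: ω = 2π·f = 2π·124 = 779.1 rad/s.
Step 2 — Component impedances:
  R: Z = R = 41.3 Ω
  C: Z = 1/(jωC) = -j/(ω·C) = 0 - j96.5 Ω
Step 3 — Series combination: Z_total = R + C = 41.3 - j96.5 Ω = 105∠-66.8° Ω.

Z = 41.3 - j96.5 Ω = 105∠-66.8° Ω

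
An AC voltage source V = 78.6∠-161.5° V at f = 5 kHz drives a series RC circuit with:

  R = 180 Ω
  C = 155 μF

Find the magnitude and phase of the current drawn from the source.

Step 1 — Angular frequency: ω = 2π·f = 2π·5000 = 3.142e+04 rad/s.
Step 2 — Component impedances:
  R: Z = R = 180 Ω
  C: Z = 1/(jωC) = -j/(ω·C) = 0 - j0.2054 Ω
Step 3 — Series combination: Z_total = R + C = 180 - j0.2054 Ω = 180∠-0.1° Ω.
Step 4 — Source phasor: V = 78.6∠-161.5° V = -74.54 - j24.94 V.
Step 5 — Ohm's law: I = V / Z_total = (-74.54 - j24.94) / (180 - j0.2054) = -0.4139 - j0.139 A.
Step 6 — Convert to polar: |I| = 0.4367 A, ∠I = -161.4°.

I = 0.4367∠-161.4° A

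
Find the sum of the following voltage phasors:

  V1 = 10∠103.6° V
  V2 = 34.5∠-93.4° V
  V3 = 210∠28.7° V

Step 1 — Convert each phasor to rectangular form:
  V1 = 10·(cos(103.6°) + j·sin(103.6°)) = -2.351 + j9.72 V
  V2 = 34.5·(cos(-93.4°) + j·sin(-93.4°)) = -2.046 - j34.44 V
  V3 = 210·(cos(28.7°) + j·sin(28.7°)) = 184.2 + j100.8 V
Step 2 — Sum components: V_total = 179.8 + j76.13 V.
Step 3 — Convert to polar: |V_total| = 195.3 V, ∠V_total = 22.9°.

V_total = 195.3∠22.9° V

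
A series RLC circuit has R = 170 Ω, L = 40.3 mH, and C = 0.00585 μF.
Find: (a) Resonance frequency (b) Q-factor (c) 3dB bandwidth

Step 1 — Resonance: ω₀ = 1/√(LC) = 1/√(0.0403·5.85e-09) = 6.513e+04 rad/s.
Step 2 — f₀ = ω₀/(2π) = 1.037e+04 Hz.
Step 3 — Series Q: Q = ω₀L/R = 6.513e+04·0.0403/170 = 15.44.
Step 4 — Bandwidth: Δω = ω₀/Q = 4218 rad/s; BW = Δω/(2π) = 671.4 Hz.

(a) f₀ = 1.037e+04 Hz  (b) Q = 15.44  (c) BW = 671.4 Hz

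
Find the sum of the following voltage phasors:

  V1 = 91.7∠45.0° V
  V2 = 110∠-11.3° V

Step 1 — Convert each phasor to rectangular form:
  V1 = 91.7·(cos(45.0°) + j·sin(45.0°)) = 64.84 + j64.84 V
  V2 = 110·(cos(-11.3°) + j·sin(-11.3°)) = 107.9 - j21.55 V
Step 2 — Sum components: V_total = 172.7 + j43.29 V.
Step 3 — Convert to polar: |V_total| = 178.1 V, ∠V_total = 14.1°.

V_total = 178.1∠14.1° V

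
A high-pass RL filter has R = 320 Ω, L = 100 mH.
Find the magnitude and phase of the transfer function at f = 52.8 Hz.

Step 1 — Angular frequency: ω = 2π·52.8 = 331.8 rad/s.
Step 2 — Transfer function: H(jω) = jωL/(R + jωL).
Step 3 — Numerator jωL = j·33.18; denominator R + jωL = 320 + j33.18.
Step 4 — H = 0.01063 + j0.1026.
Step 5 — Magnitude: |H| = 0.1031 (-19.7 dB); phase: φ = 84.1°.

|H| = 0.1031 (-19.7 dB), φ = 84.1°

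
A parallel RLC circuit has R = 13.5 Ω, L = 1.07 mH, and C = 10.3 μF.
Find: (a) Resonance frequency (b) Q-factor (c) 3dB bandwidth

Step 1 — Resonance: ω₀ = 1/√(LC) = 1/√(0.00107·1.03e-05) = 9526 rad/s.
Step 2 — f₀ = ω₀/(2π) = 1516 Hz.
Step 3 — Parallel Q: Q = R/(ω₀L) = 13.5/(9526·0.00107) = 1.325.
Step 4 — Bandwidth: Δω = ω₀/Q = 7192 rad/s; BW = Δω/(2π) = 1145 Hz.

(a) f₀ = 1516 Hz  (b) Q = 1.325  (c) BW = 1145 Hz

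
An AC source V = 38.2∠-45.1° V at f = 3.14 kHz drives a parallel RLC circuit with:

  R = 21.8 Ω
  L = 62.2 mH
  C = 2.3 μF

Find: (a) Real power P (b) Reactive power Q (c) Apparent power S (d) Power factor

Step 1 — Angular frequency: ω = 2π·f = 2π·3140 = 1.973e+04 rad/s.
Step 2 — Component impedances:
  R: Z = R = 21.8 Ω
  L: Z = jωL = j·1.973e+04·0.0622 = 0 + j1227 Ω
  C: Z = 1/(jωC) = -j/(ω·C) = 0 - j22.04 Ω
Step 3 — Parallel combination: 1/Z_total = 1/R + 1/L + 1/C; Z_total = 11.22 - j10.9 Ω = 15.64∠-44.2° Ω.
Step 4 — Source phasor: V = 38.2∠-45.1° V = 26.96 - j27.06 V.
Step 5 — Current: I = V / Z = 2.443 - j0.03963 A = 2.443∠-0.9° A.
Step 6 — Complex power: S = V·I* = 66.94 - j65.03 VA.
Step 7 — Real power: P = Re(S) = 66.94 W.
Step 8 — Reactive power: Q = Im(S) = -65.03 VAR.
Step 9 — Apparent power: |S| = 93.32 VA.
Step 10 — Power factor: PF = P/|S| = 0.7173 (leading).

(a) P = 66.94 W  (b) Q = -65.03 VAR  (c) S = 93.32 VA  (d) PF = 0.7173 (leading)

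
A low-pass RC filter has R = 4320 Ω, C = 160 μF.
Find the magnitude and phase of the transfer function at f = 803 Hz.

Step 1 — Angular frequency: ω = 2π·803 = 5045 rad/s.
Step 2 — Transfer function: H(jω) = 1/(1 + jωRC).
Step 3 — Denominator: 1 + jωRC = 1 + j·5045·4320·0.00016 = 1 + j3487.
Step 4 — H = 8.222e-08 - j0.0002867.
Step 5 — Magnitude: |H| = 0.0002867 (-70.8 dB); phase: φ = -90.0°.

|H| = 0.0002867 (-70.8 dB), φ = -90.0°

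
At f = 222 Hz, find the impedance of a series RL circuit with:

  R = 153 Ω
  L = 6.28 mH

Step 1 — Angular frequency: ω = 2π·f = 2π·222 = 1395 rad/s.
Step 2 — Component impedances:
  R: Z = R = 153 Ω
  L: Z = jωL = j·1395·0.00628 = 0 + j8.76 Ω
Step 3 — Series combination: Z_total = R + L = 153 + j8.76 Ω = 153.3∠3.3° Ω.

Z = 153 + j8.76 Ω = 153.3∠3.3° Ω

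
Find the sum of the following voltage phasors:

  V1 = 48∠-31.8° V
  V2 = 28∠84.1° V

Step 1 — Convert each phasor to rectangular form:
  V1 = 48·(cos(-31.8°) + j·sin(-31.8°)) = 40.79 - j25.29 V
  V2 = 28·(cos(84.1°) + j·sin(84.1°)) = 2.878 + j27.85 V
Step 2 — Sum components: V_total = 43.67 + j2.558 V.
Step 3 — Convert to polar: |V_total| = 43.75 V, ∠V_total = 3.4°.

V_total = 43.75∠3.4° V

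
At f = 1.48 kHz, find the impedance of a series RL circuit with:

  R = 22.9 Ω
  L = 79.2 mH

Step 1 — Angular frequency: ω = 2π·f = 2π·1480 = 9299 rad/s.
Step 2 — Component impedances:
  R: Z = R = 22.9 Ω
  L: Z = jωL = j·9299·0.0792 = 0 + j736.5 Ω
Step 3 — Series combination: Z_total = R + L = 22.9 + j736.5 Ω = 736.8∠88.2° Ω.

Z = 22.9 + j736.5 Ω = 736.8∠88.2° Ω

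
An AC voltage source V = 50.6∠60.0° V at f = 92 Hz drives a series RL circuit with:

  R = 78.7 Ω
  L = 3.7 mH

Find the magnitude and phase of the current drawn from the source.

Step 1 — Angular frequency: ω = 2π·f = 2π·92 = 578.1 rad/s.
Step 2 — Component impedances:
  R: Z = R = 78.7 Ω
  L: Z = jωL = j·578.1·0.0037 = 0 + j2.139 Ω
Step 3 — Series combination: Z_total = R + L = 78.7 + j2.139 Ω = 78.73∠1.6° Ω.
Step 4 — Source phasor: V = 50.6∠60.0° V = 25.3 + j43.82 V.
Step 5 — Ohm's law: I = V / Z_total = (25.3 + j43.82) / (78.7 + j2.139) = 0.3364 + j0.5477 A.
Step 6 — Convert to polar: |I| = 0.6427 A, ∠I = 58.4°.

I = 0.6427∠58.4° A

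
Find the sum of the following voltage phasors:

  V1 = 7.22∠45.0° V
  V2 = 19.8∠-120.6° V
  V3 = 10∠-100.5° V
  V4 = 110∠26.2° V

Step 1 — Convert each phasor to rectangular form:
  V1 = 7.22·(cos(45.0°) + j·sin(45.0°)) = 5.105 + j5.105 V
  V2 = 19.8·(cos(-120.6°) + j·sin(-120.6°)) = -10.08 - j17.04 V
  V3 = 10·(cos(-100.5°) + j·sin(-100.5°)) = -1.822 - j9.833 V
  V4 = 110·(cos(26.2°) + j·sin(26.2°)) = 98.7 + j48.57 V
Step 2 — Sum components: V_total = 91.9 + j26.8 V.
Step 3 — Convert to polar: |V_total| = 95.73 V, ∠V_total = 16.3°.

V_total = 95.73∠16.3° V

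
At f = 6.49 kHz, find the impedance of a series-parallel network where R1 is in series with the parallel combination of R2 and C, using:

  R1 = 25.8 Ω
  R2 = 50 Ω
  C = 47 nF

Step 1 — Angular frequency: ω = 2π·f = 2π·6490 = 4.078e+04 rad/s.
Step 2 — Component impedances:
  R1: Z = R = 25.8 Ω
  R2: Z = R = 50 Ω
  C: Z = 1/(jωC) = -j/(ω·C) = 0 - j521.8 Ω
Step 3 — Parallel branch: R2 || C = 1/(1/R2 + 1/C) = 49.55 - j4.748 Ω.
Step 4 — Series with R1: Z_total = R1 + (R2 || C) = 75.35 - j4.748 Ω = 75.49∠-3.6° Ω.

Z = 75.35 - j4.748 Ω = 75.49∠-3.6° Ω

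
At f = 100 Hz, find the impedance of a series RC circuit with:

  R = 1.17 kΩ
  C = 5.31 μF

Step 1 — Angular frequency: ω = 2π·f = 2π·100 = 628.3 rad/s.
Step 2 — Component impedances:
  R: Z = R = 1170 Ω
  C: Z = 1/(jωC) = -j/(ω·C) = 0 - j299.7 Ω
Step 3 — Series combination: Z_total = R + C = 1170 - j299.7 Ω = 1208∠-14.4° Ω.

Z = 1170 - j299.7 Ω = 1208∠-14.4° Ω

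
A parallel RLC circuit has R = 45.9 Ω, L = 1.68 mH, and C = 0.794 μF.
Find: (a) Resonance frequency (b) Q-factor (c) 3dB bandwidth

Step 1 — Resonance: ω₀ = 1/√(LC) = 1/√(0.00168·7.94e-07) = 2.738e+04 rad/s.
Step 2 — f₀ = ω₀/(2π) = 4358 Hz.
Step 3 — Parallel Q: Q = R/(ω₀L) = 45.9/(2.738e+04·0.00168) = 0.9979.
Step 4 — Bandwidth: Δω = ω₀/Q = 2.744e+04 rad/s; BW = Δω/(2π) = 4367 Hz.

(a) f₀ = 4358 Hz  (b) Q = 0.9979  (c) BW = 4367 Hz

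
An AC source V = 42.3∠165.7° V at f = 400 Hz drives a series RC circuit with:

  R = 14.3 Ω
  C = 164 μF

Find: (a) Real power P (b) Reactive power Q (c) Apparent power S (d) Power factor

Step 1 — Angular frequency: ω = 2π·f = 2π·400 = 2513 rad/s.
Step 2 — Component impedances:
  R: Z = R = 14.3 Ω
  C: Z = 1/(jωC) = -j/(ω·C) = 0 - j2.426 Ω
Step 3 — Series combination: Z_total = R + C = 14.3 - j2.426 Ω = 14.5∠-9.6° Ω.
Step 4 — Source phasor: V = 42.3∠165.7° V = -40.99 + j10.45 V.
Step 5 — Current: I = V / Z = -2.907 + j0.2375 A = 2.916∠175.3° A.
Step 6 — Complex power: S = V·I* = 121.6 - j20.63 VA.
Step 7 — Real power: P = Re(S) = 121.6 W.
Step 8 — Reactive power: Q = Im(S) = -20.63 VAR.
Step 9 — Apparent power: |S| = 123.4 VA.
Step 10 — Power factor: PF = P/|S| = 0.9859 (leading).

(a) P = 121.6 W  (b) Q = -20.63 VAR  (c) S = 123.4 VA  (d) PF = 0.9859 (leading)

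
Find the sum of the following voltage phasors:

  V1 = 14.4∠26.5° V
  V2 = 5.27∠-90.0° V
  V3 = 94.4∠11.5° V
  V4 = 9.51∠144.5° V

Step 1 — Convert each phasor to rectangular form:
  V1 = 14.4·(cos(26.5°) + j·sin(26.5°)) = 12.89 + j6.425 V
  V2 = 5.27·(cos(-90.0°) + j·sin(-90.0°)) = 0 - j5.27 V
  V3 = 94.4·(cos(11.5°) + j·sin(11.5°)) = 92.5 + j18.82 V
  V4 = 9.51·(cos(144.5°) + j·sin(144.5°)) = -7.742 + j5.522 V
Step 2 — Sum components: V_total = 97.65 + j25.5 V.
Step 3 — Convert to polar: |V_total| = 100.9 V, ∠V_total = 14.6°.

V_total = 100.9∠14.6° V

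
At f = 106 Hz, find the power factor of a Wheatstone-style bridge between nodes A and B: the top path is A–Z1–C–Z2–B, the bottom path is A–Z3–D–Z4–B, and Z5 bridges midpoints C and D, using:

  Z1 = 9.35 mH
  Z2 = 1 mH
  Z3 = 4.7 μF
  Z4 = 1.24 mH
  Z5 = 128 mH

Step 1 — Angular frequency: ω = 2π·f = 2π·106 = 666 rad/s.
Step 2 — Component impedances:
  Z1: Z = jωL = j·666·0.00935 = 0 + j6.227 Ω
  Z2: Z = jωL = j·666·0.001 = 0 + j0.666 Ω
  Z3: Z = 1/(jωC) = -j/(ω·C) = 0 - j319.5 Ω
  Z4: Z = jωL = j·666·0.00124 = 0 + j0.8259 Ω
  Z5: Z = jωL = j·666·0.128 = 0 + j85.25 Ω
Step 3 — Bridge requires nodal analysis (the Z5 bridge couples midpoints C and D, so the two paths cannot be reduced to a simple series/parallel combination). Setting node B to ground and injecting 1 A at node A, the 3-node admittance system at A, C, D solves to V_A = Z_AB = 0 + j7.04 Ω = 7.04∠90.0° Ω.
Step 4 — Power factor: PF = cos(φ) = Re(Z)/|Z| = 0/7.04 = 0.
Step 5 — Type: Im(Z) = 7.04 ⇒ lagging (phase φ = 90.0°).

PF = 0 (lagging, φ = 90.0°)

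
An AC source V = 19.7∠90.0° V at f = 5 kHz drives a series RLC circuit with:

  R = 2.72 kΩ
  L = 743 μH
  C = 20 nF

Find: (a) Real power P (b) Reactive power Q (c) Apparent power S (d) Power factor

Step 1 — Angular frequency: ω = 2π·f = 2π·5000 = 3.142e+04 rad/s.
Step 2 — Component impedances:
  R: Z = R = 2720 Ω
  L: Z = jωL = j·3.142e+04·0.000743 = 0 + j23.34 Ω
  C: Z = 1/(jωC) = -j/(ω·C) = 0 - j1592 Ω
Step 3 — Series combination: Z_total = R + L + C = 2720 - j1568 Ω = 3140∠-30.0° Ω.
Step 4 — Source phasor: V = 19.7∠90.0° V = 0 + j19.7 V.
Step 5 — Current: I = V / Z = -0.003134 + j0.005436 A = 0.006274∠120.0° A.
Step 6 — Complex power: S = V·I* = 0.1071 - j0.06174 VA.
Step 7 — Real power: P = Re(S) = 0.1071 W.
Step 8 — Reactive power: Q = Im(S) = -0.06174 VAR.
Step 9 — Apparent power: |S| = 0.1236 VA.
Step 10 — Power factor: PF = P/|S| = 0.8663 (leading).

(a) P = 0.1071 W  (b) Q = -0.06174 VAR  (c) S = 0.1236 VA  (d) PF = 0.8663 (leading)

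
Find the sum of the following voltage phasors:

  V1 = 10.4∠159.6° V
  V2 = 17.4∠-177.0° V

Step 1 — Convert each phasor to rectangular form:
  V1 = 10.4·(cos(159.6°) + j·sin(159.6°)) = -9.748 + j3.625 V
  V2 = 17.4·(cos(-177.0°) + j·sin(-177.0°)) = -17.38 - j0.9106 V
Step 2 — Sum components: V_total = -27.12 + j2.715 V.
Step 3 — Convert to polar: |V_total| = 27.26 V, ∠V_total = 174.3°.

V_total = 27.26∠174.3° V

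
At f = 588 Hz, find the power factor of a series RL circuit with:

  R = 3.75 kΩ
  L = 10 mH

Step 1 — Angular frequency: ω = 2π·f = 2π·588 = 3695 rad/s.
Step 2 — Component impedances:
  R: Z = R = 3750 Ω
  L: Z = jωL = j·3695·0.01 = 0 + j36.95 Ω
Step 3 — Series combination: Z_total = R + L = 3750 + j36.95 Ω = 3750∠0.6° Ω.
Step 4 — Power factor: PF = cos(φ) = Re(Z)/|Z| = 3750/3750 = 1.
Step 5 — Type: Im(Z) = 36.95 ⇒ lagging (phase φ = 0.6°).

PF = 1 (lagging, φ = 0.6°)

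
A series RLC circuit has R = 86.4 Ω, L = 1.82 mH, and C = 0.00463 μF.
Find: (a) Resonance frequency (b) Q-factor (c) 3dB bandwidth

Step 1 — Resonance: ω₀ = 1/√(LC) = 1/√(0.00182·4.63e-09) = 3.445e+05 rad/s.
Step 2 — f₀ = ω₀/(2π) = 5.483e+04 Hz.
Step 3 — Series Q: Q = ω₀L/R = 3.445e+05·0.00182/86.4 = 7.257.
Step 4 — Bandwidth: Δω = ω₀/Q = 4.747e+04 rad/s; BW = Δω/(2π) = 7555 Hz.

(a) f₀ = 5.483e+04 Hz  (b) Q = 7.257  (c) BW = 7555 Hz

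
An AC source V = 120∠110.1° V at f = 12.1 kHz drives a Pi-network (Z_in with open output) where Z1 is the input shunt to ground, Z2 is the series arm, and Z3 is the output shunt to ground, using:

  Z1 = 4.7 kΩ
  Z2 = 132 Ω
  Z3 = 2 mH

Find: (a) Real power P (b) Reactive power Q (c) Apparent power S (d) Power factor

Step 1 — Angular frequency: ω = 2π·f = 2π·1.21e+04 = 7.603e+04 rad/s.
Step 2 — Component impedances:
  Z1: Z = R = 4700 Ω
  Z2: Z = R = 132 Ω
  Z3: Z = jωL = j·7.603e+04·0.002 = 0 + j152.1 Ω
Step 3 — With open output, the series arm Z2 and the output shunt Z3 appear in series to ground: Z2 + Z3 = 132 + j152.1 Ω.
Step 4 — Parallel with input shunt Z1: Z_in = Z1 || (Z2 + Z3) = 132.9 + j143.7 Ω = 195.8∠47.2° Ω.
Step 5 — Source phasor: V = 120∠110.1° V = -41.24 + j112.7 V.
Step 6 — Current: I = V / Z = 0.2796 + j0.5455 A = 0.613∠62.9° A.
Step 7 — Complex power: S = V·I* = 49.95 + j54 VA.
Step 8 — Real power: P = Re(S) = 49.95 W.
Step 9 — Reactive power: Q = Im(S) = 54 VAR.
Step 10 — Apparent power: |S| = 73.56 VA.
Step 11 — Power factor: PF = P/|S| = 0.679 (lagging).

(a) P = 49.95 W  (b) Q = 54 VAR  (c) S = 73.56 VA  (d) PF = 0.679 (lagging)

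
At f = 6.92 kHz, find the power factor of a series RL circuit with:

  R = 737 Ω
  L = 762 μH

Step 1 — Angular frequency: ω = 2π·f = 2π·6920 = 4.348e+04 rad/s.
Step 2 — Component impedances:
  R: Z = R = 737 Ω
  L: Z = jωL = j·4.348e+04·0.000762 = 0 + j33.13 Ω
Step 3 — Series combination: Z_total = R + L = 737 + j33.13 Ω = 737.7∠2.6° Ω.
Step 4 — Power factor: PF = cos(φ) = Re(Z)/|Z| = 737/737.74 = 0.999.
Step 5 — Type: Im(Z) = 33.13 ⇒ lagging (phase φ = 2.6°).

PF = 0.999 (lagging, φ = 2.6°)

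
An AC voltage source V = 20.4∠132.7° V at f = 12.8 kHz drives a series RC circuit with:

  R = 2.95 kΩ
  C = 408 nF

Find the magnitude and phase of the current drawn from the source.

Step 1 — Angular frequency: ω = 2π·f = 2π·1.28e+04 = 8.042e+04 rad/s.
Step 2 — Component impedances:
  R: Z = R = 2950 Ω
  C: Z = 1/(jωC) = -j/(ω·C) = 0 - j30.48 Ω
Step 3 — Series combination: Z_total = R + C = 2950 - j30.48 Ω = 2950∠-0.6° Ω.
Step 4 — Source phasor: V = 20.4∠132.7° V = -13.83 + j14.99 V.
Step 5 — Ohm's law: I = V / Z_total = (-13.83 + j14.99) / (2950 - j30.48) = -0.004742 + j0.005033 A.
Step 6 — Convert to polar: |I| = 0.006915 A, ∠I = 133.3°.

I = 0.006915∠133.3° A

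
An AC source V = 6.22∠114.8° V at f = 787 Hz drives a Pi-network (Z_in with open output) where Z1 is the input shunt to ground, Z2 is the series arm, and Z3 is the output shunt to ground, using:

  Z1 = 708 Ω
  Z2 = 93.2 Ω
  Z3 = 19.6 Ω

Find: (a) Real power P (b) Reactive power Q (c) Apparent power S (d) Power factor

Step 1 — Angular frequency: ω = 2π·f = 2π·787 = 4945 rad/s.
Step 2 — Component impedances:
  Z1: Z = R = 708 Ω
  Z2: Z = R = 93.2 Ω
  Z3: Z = R = 19.6 Ω
Step 3 — With open output, the series arm Z2 and the output shunt Z3 appear in series to ground: Z2 + Z3 = 112.8 Ω.
Step 4 — Parallel with input shunt Z1: Z_in = Z1 || (Z2 + Z3) = 97.3 Ω = 97.3∠0.0° Ω.
Step 5 — Source phasor: V = 6.22∠114.8° V = -2.609 + j5.646 V.
Step 6 — Current: I = V / Z = -0.02681 + j0.05803 A = 0.06393∠114.8° A.
Step 7 — Complex power: S = V·I* = 0.3976 VA.
Step 8 — Real power: P = Re(S) = 0.3976 W.
Step 9 — Reactive power: Q = Im(S) = 0 VAR.
Step 10 — Apparent power: |S| = 0.3976 VA.
Step 11 — Power factor: PF = P/|S| = 1 (unity).

(a) P = 0.3976 W  (b) Q = 0 VAR  (c) S = 0.3976 VA  (d) PF = 1 (unity)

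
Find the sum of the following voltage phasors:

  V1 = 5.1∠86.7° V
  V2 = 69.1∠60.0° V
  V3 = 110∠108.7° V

Step 1 — Convert each phasor to rectangular form:
  V1 = 5.1·(cos(86.7°) + j·sin(86.7°)) = 0.2936 + j5.092 V
  V2 = 69.1·(cos(60.0°) + j·sin(60.0°)) = 34.55 + j59.84 V
  V3 = 110·(cos(108.7°) + j·sin(108.7°)) = -35.27 + j104.2 V
Step 2 — Sum components: V_total = -0.4239 + j169.1 V.
Step 3 — Convert to polar: |V_total| = 169.1 V, ∠V_total = 90.1°.

V_total = 169.1∠90.1° V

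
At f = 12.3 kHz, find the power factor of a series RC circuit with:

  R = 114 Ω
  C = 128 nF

Step 1 — Angular frequency: ω = 2π·f = 2π·1.23e+04 = 7.728e+04 rad/s.
Step 2 — Component impedances:
  R: Z = R = 114 Ω
  C: Z = 1/(jωC) = -j/(ω·C) = 0 - j101.1 Ω
Step 3 — Series combination: Z_total = R + C = 114 - j101.1 Ω = 152.4∠-41.6° Ω.
Step 4 — Power factor: PF = cos(φ) = Re(Z)/|Z| = 114/152.36 = 0.7482.
Step 5 — Type: Im(Z) = -101.1 ⇒ leading (phase φ = -41.6°).

PF = 0.7482 (leading, φ = -41.6°)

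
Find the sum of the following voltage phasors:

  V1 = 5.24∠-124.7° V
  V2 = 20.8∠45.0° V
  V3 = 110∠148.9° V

Step 1 — Convert each phasor to rectangular form:
  V1 = 5.24·(cos(-124.7°) + j·sin(-124.7°)) = -2.983 - j4.308 V
  V2 = 20.8·(cos(45.0°) + j·sin(45.0°)) = 14.71 + j14.71 V
  V3 = 110·(cos(148.9°) + j·sin(148.9°)) = -94.19 + j56.82 V
Step 2 — Sum components: V_total = -82.46 + j67.22 V.
Step 3 — Convert to polar: |V_total| = 106.4 V, ∠V_total = 140.8°.

V_total = 106.4∠140.8° V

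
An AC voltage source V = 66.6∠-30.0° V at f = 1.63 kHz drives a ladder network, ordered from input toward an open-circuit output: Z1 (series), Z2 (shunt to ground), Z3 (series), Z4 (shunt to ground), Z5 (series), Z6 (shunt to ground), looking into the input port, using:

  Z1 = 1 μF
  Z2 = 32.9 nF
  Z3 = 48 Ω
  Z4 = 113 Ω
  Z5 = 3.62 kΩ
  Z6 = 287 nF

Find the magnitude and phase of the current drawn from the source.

Step 1 — Angular frequency: ω = 2π·f = 2π·1630 = 1.024e+04 rad/s.
Step 2 — Component impedances:
  Z1: Z = 1/(jωC) = -j/(ω·C) = 0 - j97.64 Ω
  Z2: Z = 1/(jωC) = -j/(ω·C) = 0 - j2968 Ω
  Z3: Z = R = 48 Ω
  Z4: Z = R = 113 Ω
  Z5: Z = R = 3620 Ω
  Z6: Z = 1/(jωC) = -j/(ω·C) = 0 - j340.2 Ω
Step 3 — Ladder network (open output): work backward from the far end, alternating series and parallel combinations. Z_in = 157.1 - j106.3 Ω = 189.7∠-34.1° Ω.
Step 4 — Source phasor: V = 66.6∠-30.0° V = 57.68 - j33.3 V.
Step 5 — Ohm's law: I = V / Z_total = (57.68 - j33.3) / (157.1 - j106.3) = 0.3502 + j0.02496 A.
Step 6 — Convert to polar: |I| = 0.3511 A, ∠I = 4.1°.

I = 0.3511∠4.1° A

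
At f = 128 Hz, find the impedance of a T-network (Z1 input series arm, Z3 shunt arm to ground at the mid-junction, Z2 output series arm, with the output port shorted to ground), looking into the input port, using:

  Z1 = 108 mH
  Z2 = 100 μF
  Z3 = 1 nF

Step 1 — Angular frequency: ω = 2π·f = 2π·128 = 804.2 rad/s.
Step 2 — Component impedances:
  Z1: Z = jωL = j·804.2·0.108 = 0 + j86.86 Ω
  Z2: Z = 1/(jωC) = -j/(ω·C) = 0 - j12.43 Ω
  Z3: Z = 1/(jωC) = -j/(ω·C) = 0 - j1.243e+06 Ω
Step 3 — With the output port shorted to ground, the output series arm Z2 runs from the junction to ground; the shunt arm Z3 also runs from the junction to ground. They appear in parallel: Z3 || Z2 = 0 - j12.43 Ω.
Step 4 — Series with input arm Z1: Z_in = Z1 + (Z3 || Z2) = 0 + j74.42 Ω = 74.42∠90.0° Ω.

Z = 0 + j74.42 Ω = 74.42∠90.0° Ω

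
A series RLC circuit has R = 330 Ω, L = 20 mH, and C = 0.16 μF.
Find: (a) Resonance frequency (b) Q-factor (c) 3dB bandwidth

Step 1 — Resonance: ω₀ = 1/√(LC) = 1/√(0.02·1.6e-07) = 1.768e+04 rad/s.
Step 2 — f₀ = ω₀/(2π) = 2813 Hz.
Step 3 — Series Q: Q = ω₀L/R = 1.768e+04·0.02/330 = 1.071.
Step 4 — Bandwidth: Δω = ω₀/Q = 1.65e+04 rad/s; BW = Δω/(2π) = 2626 Hz.

(a) f₀ = 2813 Hz  (b) Q = 1.071  (c) BW = 2626 Hz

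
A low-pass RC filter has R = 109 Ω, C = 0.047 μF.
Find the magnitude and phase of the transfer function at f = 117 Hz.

Step 1 — Angular frequency: ω = 2π·117 = 735.1 rad/s.
Step 2 — Transfer function: H(jω) = 1/(1 + jωRC).
Step 3 — Denominator: 1 + jωRC = 1 + j·735.1·109·4.7e-08 = 1 + j0.003766.
Step 4 — H = 1 - j0.003766.
Step 5 — Magnitude: |H| = 1 (-0.0 dB); phase: φ = -0.2°.

|H| = 1 (-0.0 dB), φ = -0.2°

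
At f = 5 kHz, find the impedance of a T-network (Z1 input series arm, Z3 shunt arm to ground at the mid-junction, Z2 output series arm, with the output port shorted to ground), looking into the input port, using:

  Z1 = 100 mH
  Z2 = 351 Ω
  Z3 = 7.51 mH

Step 1 — Angular frequency: ω = 2π·f = 2π·5000 = 3.142e+04 rad/s.
Step 2 — Component impedances:
  Z1: Z = jωL = j·3.142e+04·0.1 = 0 + j3142 Ω
  Z2: Z = R = 351 Ω
  Z3: Z = jωL = j·3.142e+04·0.00751 = 0 + j235.9 Ω
Step 3 — With the output port shorted to ground, the output series arm Z2 runs from the junction to ground; the shunt arm Z3 also runs from the junction to ground. They appear in parallel: Z3 || Z2 = 109.2 + j162.5 Ω.
Step 4 — Series with input arm Z1: Z_in = Z1 + (Z3 || Z2) = 109.2 + j3304 Ω = 3306∠88.1° Ω.

Z = 109.2 + j3304 Ω = 3306∠88.1° Ω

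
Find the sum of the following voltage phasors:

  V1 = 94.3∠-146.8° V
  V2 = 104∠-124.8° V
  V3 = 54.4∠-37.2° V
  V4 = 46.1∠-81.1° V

Step 1 — Convert each phasor to rectangular form:
  V1 = 94.3·(cos(-146.8°) + j·sin(-146.8°)) = -78.91 - j51.64 V
  V2 = 104·(cos(-124.8°) + j·sin(-124.8°)) = -59.35 - j85.4 V
  V3 = 54.4·(cos(-37.2°) + j·sin(-37.2°)) = 43.33 - j32.89 V
  V4 = 46.1·(cos(-81.1°) + j·sin(-81.1°)) = 7.132 - j45.54 V
Step 2 — Sum components: V_total = -87.8 - j215.5 V.
Step 3 — Convert to polar: |V_total| = 232.7 V, ∠V_total = -112.2°.

V_total = 232.7∠-112.2° V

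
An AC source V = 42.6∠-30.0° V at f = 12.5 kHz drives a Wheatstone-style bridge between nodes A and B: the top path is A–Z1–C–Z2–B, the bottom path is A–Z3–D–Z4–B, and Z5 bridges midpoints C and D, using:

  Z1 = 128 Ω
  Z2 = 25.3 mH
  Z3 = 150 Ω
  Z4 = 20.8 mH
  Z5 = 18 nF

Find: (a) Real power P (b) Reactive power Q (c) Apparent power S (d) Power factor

Step 1 — Angular frequency: ω = 2π·f = 2π·1.25e+04 = 7.854e+04 rad/s.
Step 2 — Component impedances:
  Z1: Z = R = 128 Ω
  Z2: Z = jωL = j·7.854e+04·0.0253 = 0 + j1987 Ω
  Z3: Z = R = 150 Ω
  Z4: Z = jωL = j·7.854e+04·0.0208 = 0 + j1634 Ω
  Z5: Z = 1/(jωC) = -j/(ω·C) = 0 - j707.4 Ω
Step 3 — Bridge requires nodal analysis (the Z5 bridge couples midpoints C and D, so the two paths cannot be reduced to a simple series/parallel combination). Setting node B to ground and injecting 1 A at node A, the 3-node admittance system at A, C, D solves to V_A = Z_AB = 71.04 + j895.9 Ω = 898.7∠85.5° Ω.
Step 4 — Source phasor: V = 42.6∠-30.0° V = 36.89 - j21.3 V.
Step 5 — Current: I = V / Z = -0.02038 - j0.04279 A = 0.0474∠-115.5° A.
Step 6 — Complex power: S = V·I* = 0.1596 + j2.013 VA.
Step 7 — Real power: P = Re(S) = 0.1596 W.
Step 8 — Reactive power: Q = Im(S) = 2.013 VAR.
Step 9 — Apparent power: |S| = 2.019 VA.
Step 10 — Power factor: PF = P/|S| = 0.07904 (lagging).

(a) P = 0.1596 W  (b) Q = 2.013 VAR  (c) S = 2.019 VA  (d) PF = 0.07904 (lagging)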